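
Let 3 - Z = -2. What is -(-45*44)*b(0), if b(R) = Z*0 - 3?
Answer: -5940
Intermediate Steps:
Z = 5 (Z = 3 - 1*(-2) = 3 + 2 = 5)
b(R) = -3 (b(R) = 5*0 - 3 = 0 - 3 = -3)
-(-45*44)*b(0) = -(-45*44)*(-3) = -(-1980)*(-3) = -1*5940 = -5940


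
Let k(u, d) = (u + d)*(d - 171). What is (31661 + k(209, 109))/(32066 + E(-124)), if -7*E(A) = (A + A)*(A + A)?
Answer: 83615/162958 ≈ 0.51311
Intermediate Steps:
k(u, d) = (-171 + d)*(d + u) (k(u, d) = (d + u)*(-171 + d) = (-171 + d)*(d + u))
E(A) = -4*A²/7 (E(A) = -(A + A)*(A + A)/7 = -2*A*2*A/7 = -4*A²/7)
(31661 + k(209, 109))/(32066 + E(-124)) = (31661 + (109² - 171*109 - 171*209 + 109*209))/(32066 - 4/7*(-124)²) = (31661 + (11881 - 18639 - 35739 + 22781))/(32066 - 4/7*15376) = (31661 - 19716)/(32066 - 61504/7) = 11945/(162958/7) = 11945*(7/162958) = 83615/162958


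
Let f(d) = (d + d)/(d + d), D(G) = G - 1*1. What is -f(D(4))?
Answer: -1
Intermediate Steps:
D(G) = -1 + G (D(G) = G - 1 = -1 + G)
f(d) = 1 (f(d) = (2*d)/((2*d)) = (2*d)*(1/(2*d)) = 1)
-f(D(4)) = -1*1 = -1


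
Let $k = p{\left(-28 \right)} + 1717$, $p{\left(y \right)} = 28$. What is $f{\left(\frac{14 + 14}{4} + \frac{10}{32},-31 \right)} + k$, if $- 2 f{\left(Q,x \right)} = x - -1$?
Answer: $1760$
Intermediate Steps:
$f{\left(Q,x \right)} = - \frac{1}{2} - \frac{x}{2}$ ($f{\left(Q,x \right)} = - \frac{x - -1}{2} = - \frac{x + 1}{2} = - \frac{1 + x}{2} = - \frac{1}{2} - \frac{x}{2}$)
$k = 1745$ ($k = 28 + 1717 = 1745$)
$f{\left(\frac{14 + 14}{4} + \frac{10}{32},-31 \right)} + k = \left(- \frac{1}{2} - - \frac{31}{2}\right) + 1745 = \left(- \frac{1}{2} + \frac{31}{2}\right) + 1745 = 15 + 1745 = 1760$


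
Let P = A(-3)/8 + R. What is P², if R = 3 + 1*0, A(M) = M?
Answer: 441/64 ≈ 6.8906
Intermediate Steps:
R = 3 (R = 3 + 0 = 3)
P = 21/8 (P = -3/8 + 3 = 21/8 ≈ 2.6250)
P² = (21/8)² = 441/64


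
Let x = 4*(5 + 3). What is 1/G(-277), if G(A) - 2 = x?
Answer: 1/34 ≈ 0.029412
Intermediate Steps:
x = 32 (x = 4*8 = 32)
G(A) = 34 (G(A) = 2 + 32 = 34)
1/G(-277) = 1/34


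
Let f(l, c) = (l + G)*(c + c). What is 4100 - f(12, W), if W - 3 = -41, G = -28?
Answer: 2884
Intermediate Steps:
W = -38 (W = 3 - 41 = -38)
f(l, c) = 2*c*(-28 + l) (f(l, c) = (l - 28)*(c + c) = (-28 + l)*(2*c) = 2*c*(-28 + l))
4100 - f(12, W) = 4100 - 2*(-38)*(-28 + 12) = 4100 - 2*(-38)*(-16) = 4100 - 1*1216 = 4100 - 1216 = 2884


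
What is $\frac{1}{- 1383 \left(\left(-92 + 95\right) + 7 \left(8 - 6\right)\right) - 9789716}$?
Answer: $- \frac{1}{9813227} \approx -1.019 \cdot 10^{-7}$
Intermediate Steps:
$\frac{1}{- 1383 \left(\left(-92 + 95\right) + 7 \left(8 - 6\right)\right) - 9789716} = \frac{1}{- 1383 \left(3 + 7 \cdot 2\right) - 9789716} = \frac{1}{- 1383 \left(3 + 14\right) - 9789716} = \frac{1}{\left(-1383\right) 17 - 9789716} = \frac{1}{-23511 - 9789716} = \frac{1}{-9813227} = - \frac{1}{9813227}$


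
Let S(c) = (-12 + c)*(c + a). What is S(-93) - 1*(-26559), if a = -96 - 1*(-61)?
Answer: 39999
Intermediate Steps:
a = -35 (a = -96 + 61 = -35)
S(c) = (-35 + c)*(-12 + c) (S(c) = (-12 + c)*(c - 35) = (-12 + c)*(-35 + c) = (-35 + c)*(-12 + c))
S(-93) - 1*(-26559) = (420 + (-93)² - 47*(-93)) - 1*(-26559) = (420 + 8649 + 4371) + 26559 = 13440 + 26559 = 39999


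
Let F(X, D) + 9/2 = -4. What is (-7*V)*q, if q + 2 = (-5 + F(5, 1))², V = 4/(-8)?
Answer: 5047/8 ≈ 630.88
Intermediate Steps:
V = -½ (V = 4*(-⅛) = -½ ≈ -0.50000)
F(X, D) = -17/2 (F(X, D) = -9/2 - 4 = -17/2)
q = 721/4 (q = -2 + (-5 - 17/2)² = -2 + (-27/2)² = -2 + 729/4 = 721/4 ≈ 180.25)
(-7*V)*q = -7*(-½)*(721/4) = (7/2)*(721/4) = 5047/8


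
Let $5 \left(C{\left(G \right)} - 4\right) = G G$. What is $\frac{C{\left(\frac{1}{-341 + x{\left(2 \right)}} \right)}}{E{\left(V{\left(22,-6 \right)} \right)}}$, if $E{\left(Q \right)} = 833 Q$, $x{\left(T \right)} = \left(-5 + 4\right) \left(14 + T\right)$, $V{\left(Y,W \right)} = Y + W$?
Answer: $\frac{2548981}{8493201360} \approx 0.00030012$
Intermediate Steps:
$V{\left(Y,W \right)} = W + Y$
$x{\left(T \right)} = -14 - T$ ($x{\left(T \right)} = - (14 + T) = -14 - T$)
$C{\left(G \right)} = 4 + \frac{G^{2}}{5}$ ($C{\left(G \right)} = 4 + \frac{G G}{5} = 4 + \frac{G^{2}}{5}$)
$\frac{C{\left(\frac{1}{-341 + x{\left(2 \right)}} \right)}}{E{\left(V{\left(22,-6 \right)} \right)}} = \frac{4 + \frac{\left(\frac{1}{-341 - 16}\right)^{2}}{5}}{833 \left(-6 + 22\right)} = \frac{4 + \frac{\left(\frac{1}{-341 - 16}\right)^{2}}{5}}{833 \cdot 16} = \frac{4 + \frac{\left(\frac{1}{-341 - 16}\right)^{2}}{5}}{13328} = \left(4 + \frac{\left(\frac{1}{-357}\right)^{2}}{5}\right) \frac{1}{13328} = \left(4 + \frac{\left(- \frac{1}{357}\right)^{2}}{5}\right) \frac{1}{13328} = \left(4 + \frac{1}{5} \cdot \frac{1}{127449}\right) \frac{1}{13328} = \left(4 + \frac{1}{637245}\right) \frac{1}{13328} = \frac{2548981}{637245} \cdot \frac{1}{13328} = \frac{2548981}{8493201360}$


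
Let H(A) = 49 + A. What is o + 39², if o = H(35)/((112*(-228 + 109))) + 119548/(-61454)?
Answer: 22217680487/14626052 ≈ 1519.0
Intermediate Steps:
o = -28544605/14626052 (o = (49 + 35)/((112*(-228 + 109))) + 119548/(-61454) = 84/((112*(-119))) + 119548*(-1/61454) = 84/(-13328) - 59774/30727 = 84*(-1/13328) - 59774/30727 = -3/476 - 59774/30727 = -28544605/14626052 ≈ -1.9516)
o + 39² = -28544605/14626052 + 39² = -28544605/14626052 + 1521 = 22217680487/14626052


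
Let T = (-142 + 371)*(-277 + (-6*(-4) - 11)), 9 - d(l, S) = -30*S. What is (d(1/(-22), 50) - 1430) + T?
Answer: -60377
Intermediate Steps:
d(l, S) = 9 + 30*S (d(l, S) = 9 - (-30)*S = 9 + 30*S)
T = -60456 (T = 229*(-277 + (24 - 11)) = 229*(-277 + 13) = 229*(-264) = -60456)
(d(1/(-22), 50) - 1430) + T = ((9 + 30*50) - 1430) - 60456 = ((9 + 1500) - 1430) - 60456 = (1509 - 1430) - 60456 = 79 - 60456 = -60377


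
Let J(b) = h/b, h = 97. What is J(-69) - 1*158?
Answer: -10999/69 ≈ -159.41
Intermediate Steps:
J(b) = 97/b
J(-69) - 1*158 = 97/(-69) - 1*158 = 97*(-1/69) - 158 = -97/69 - 158 = -10999/69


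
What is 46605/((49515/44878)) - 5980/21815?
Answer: 608355084402/14402263 ≈ 42240.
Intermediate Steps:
46605/((49515/44878)) - 5980/21815 = 46605/((49515*(1/44878))) - 5980*1/21815 = 46605/(49515/44878) - 1196/4363 = 46605*(44878/49515) - 1196/4363 = 139435946/3301 - 1196/4363 = 608355084402/14402263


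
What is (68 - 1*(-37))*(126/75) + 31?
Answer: 1037/5 ≈ 207.40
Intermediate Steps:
(68 - 1*(-37))*(126/75) + 31 = (68 + 37)*(126*(1/75)) + 31 = 105*(42/25) + 31 = 882/5 + 31 = 1037/5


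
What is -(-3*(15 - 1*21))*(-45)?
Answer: 810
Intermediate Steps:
-(-3*(15 - 1*21))*(-45) = -(-3*(15 - 21))*(-45) = -(-3*(-6))*(-45) = -18*(-45) = -1*(-810) = 810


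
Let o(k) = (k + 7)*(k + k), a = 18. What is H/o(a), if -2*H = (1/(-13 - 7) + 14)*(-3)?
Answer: 93/4000 ≈ 0.023250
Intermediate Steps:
o(k) = 2*k*(7 + k) (o(k) = (7 + k)*(2*k) = 2*k*(7 + k))
H = 837/40 (H = -(1/(-13 - 7) + 14)*(-3)/2 = -(1/(-20) + 14)*(-3)/2 = -(-1/20 + 14)*(-3)/2 = -279*(-3)/40 = -½*(-837/20) = 837/40 ≈ 20.925)
H/o(a) = 837/(40*((2*18*(7 + 18)))) = 837/(40*((2*18*25))) = (837/40)/900 = (837/40)*(1/900) = 93/4000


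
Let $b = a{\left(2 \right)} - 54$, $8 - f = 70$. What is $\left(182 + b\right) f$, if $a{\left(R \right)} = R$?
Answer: $-8060$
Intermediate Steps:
$f = -62$ ($f = 8 - 70 = -62$)
$b = -52$ ($b = 2 - 54 = -52$)
$\left(182 + b\right) f = \left(182 - 52\right) \left(-62\right) = 130 \left(-62\right) = -8060$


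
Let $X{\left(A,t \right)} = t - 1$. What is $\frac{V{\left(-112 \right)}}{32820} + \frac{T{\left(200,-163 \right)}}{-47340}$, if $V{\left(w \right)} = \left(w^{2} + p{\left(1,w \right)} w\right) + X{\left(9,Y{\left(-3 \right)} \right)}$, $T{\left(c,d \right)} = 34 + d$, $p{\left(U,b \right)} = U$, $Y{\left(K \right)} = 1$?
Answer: $\frac{3293137}{8631660} \approx 0.38152$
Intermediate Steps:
$X{\left(A,t \right)} = -1 + t$
$V{\left(w \right)} = w + w^{2}$ ($V{\left(w \right)} = \left(w^{2} + 1 w\right) + \left(-1 + 1\right) = \left(w^{2} + w\right) + 0 = \left(w + w^{2}\right) + 0 = w + w^{2}$)
$\frac{V{\left(-112 \right)}}{32820} + \frac{T{\left(200,-163 \right)}}{-47340} = \frac{\left(-112\right) \left(1 - 112\right)}{32820} + \frac{34 - 163}{-47340} = \left(-112\right) \left(-111\right) \frac{1}{32820} - - \frac{43}{15780} = 12432 \cdot \frac{1}{32820} + \frac{43}{15780} = \frac{1036}{2735} + \frac{43}{15780} = \frac{3293137}{8631660}$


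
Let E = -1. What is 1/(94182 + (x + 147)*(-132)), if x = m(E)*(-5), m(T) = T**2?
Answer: 1/75438 ≈ 1.3256e-5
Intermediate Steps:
x = -5 (x = (-1)**2*(-5) = 1*(-5) = -5)
1/(94182 + (x + 147)*(-132)) = 1/(94182 + (-5 + 147)*(-132)) = 1/(94182 + 142*(-132)) = 1/(94182 - 18744) = 1/75438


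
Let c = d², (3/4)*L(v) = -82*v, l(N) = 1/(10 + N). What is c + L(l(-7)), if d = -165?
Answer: 244697/9 ≈ 27189.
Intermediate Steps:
L(v) = -328*v/3 (L(v) = 4*(-82*v)/3 = -328*v/3)
c = 27225 (c = (-165)² = 27225)
c + L(l(-7)) = 27225 - 328/(3*(10 - 7)) = 27225 - 328/3/3 = 27225 - 328/3*⅓ = 27225 - 328/9 = 244697/9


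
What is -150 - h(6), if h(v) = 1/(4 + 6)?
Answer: -1501/10 ≈ -150.10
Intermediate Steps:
h(v) = ⅒ (h(v) = 1/10 = ⅒)
-150 - h(6) = -150 - 1*⅒ = -150 - ⅒ = -1501/10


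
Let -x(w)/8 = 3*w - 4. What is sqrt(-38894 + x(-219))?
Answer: 3*I*sqrt(3734) ≈ 183.32*I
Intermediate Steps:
x(w) = 32 - 24*w (x(w) = -8*(3*w - 4) = -8*(-4 + 3*w) = 32 - 24*w)
sqrt(-38894 + x(-219)) = sqrt(-38894 + (32 - 24*(-219))) = sqrt(-38894 + (32 + 5256)) = sqrt(-38894 + 5288) = sqrt(-33606) = 3*I*sqrt(3734)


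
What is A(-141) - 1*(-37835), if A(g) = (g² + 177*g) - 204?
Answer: 32555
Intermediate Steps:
A(g) = -204 + g² + 177*g
A(-141) - 1*(-37835) = (-204 + (-141)² + 177*(-141)) - 1*(-37835) = (-204 + 19881 - 24957) + 37835 = -5280 + 37835 = 32555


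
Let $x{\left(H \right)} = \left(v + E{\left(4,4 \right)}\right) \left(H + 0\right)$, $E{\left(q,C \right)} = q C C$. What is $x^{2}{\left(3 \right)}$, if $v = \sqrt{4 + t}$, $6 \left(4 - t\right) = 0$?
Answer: $36936 + 2304 \sqrt{2} \approx 40194.0$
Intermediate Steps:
$E{\left(q,C \right)} = q C^{2}$ ($E{\left(q,C \right)} = C q C = q C^{2}$)
$t = 4$ ($t = 4 - 0 = 4 + 0 = 4$)
$v = 2 \sqrt{2}$ ($v = \sqrt{4 + 4} = \sqrt{8} = 2 \sqrt{2} \approx 2.8284$)
$x{\left(H \right)} = H \left(64 + 2 \sqrt{2}\right)$ ($x{\left(H \right)} = \left(2 \sqrt{2} + 4 \cdot 4^{2}\right) \left(H + 0\right) = \left(2 \sqrt{2} + 4 \cdot 16\right) H = \left(2 \sqrt{2} + 64\right) H = \left(64 + 2 \sqrt{2}\right) H = H \left(64 + 2 \sqrt{2}\right)$)
$x^{2}{\left(3 \right)} = \left(2 \cdot 3 \left(32 + \sqrt{2}\right)\right)^{2} = \left(192 + 6 \sqrt{2}\right)^{2}$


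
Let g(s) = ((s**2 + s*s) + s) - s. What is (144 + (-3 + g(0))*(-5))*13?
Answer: 2067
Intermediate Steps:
g(s) = 2*s**2 (g(s) = ((s**2 + s**2) + s) - s = (2*s**2 + s) - s = (s + 2*s**2) - s = 2*s**2)
(144 + (-3 + g(0))*(-5))*13 = (144 + (-3 + 2*0**2)*(-5))*13 = (144 + (-3 + 2*0)*(-5))*13 = (144 + (-3 + 0)*(-5))*13 = (144 - 3*(-5))*13 = (144 + 15)*13 = 159*13 = 2067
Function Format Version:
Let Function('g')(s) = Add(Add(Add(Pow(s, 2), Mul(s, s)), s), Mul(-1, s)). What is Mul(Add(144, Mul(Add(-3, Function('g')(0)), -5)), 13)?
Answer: 2067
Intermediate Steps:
Function('g')(s) = Mul(2, Pow(s, 2)) (Function('g')(s) = Add(Add(Add(Pow(s, 2), Pow(s, 2)), s), Mul(-1, s)) = Add(Add(Mul(2, Pow(s, 2)), s), Mul(-1, s)) = Add(Add(s, Mul(2, Pow(s, 2))), Mul(-1, s)) = Mul(2, Pow(s, 2)))
Mul(Add(144, Mul(Add(-3, Function('g')(0)), -5)), 13) = Mul(Add(144, Mul(Add(-3, Mul(2, Pow(0, 2))), -5)), 13) = Mul(Add(144, Mul(Add(-3, Mul(2, 0)), -5)), 13) = Mul(Add(144, Mul(Add(-3, 0), -5)), 13) = Mul(Add(144, Mul(-3, -5)), 13) = Mul(Add(144, 15), 13) = Mul(159, 13) = 2067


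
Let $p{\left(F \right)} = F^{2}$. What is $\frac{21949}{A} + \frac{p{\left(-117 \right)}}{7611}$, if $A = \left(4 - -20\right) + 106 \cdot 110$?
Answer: $\frac{108998705}{29642308} \approx 3.6771$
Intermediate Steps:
$A = 11684$ ($A = \left(4 + 20\right) + 11660 = 24 + 11660 = 11684$)
$\frac{21949}{A} + \frac{p{\left(-117 \right)}}{7611} = \frac{21949}{11684} + \frac{\left(-117\right)^{2}}{7611} = 21949 \cdot \frac{1}{11684} + 13689 \cdot \frac{1}{7611} = \frac{21949}{11684} + \frac{4563}{2537} = \frac{108998705}{29642308}$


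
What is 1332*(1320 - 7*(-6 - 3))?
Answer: 1842156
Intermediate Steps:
1332*(1320 - 7*(-6 - 3)) = 1332*(1320 - 7*(-9)) = 1332*(1320 + 63) = 1332*1383 = 1842156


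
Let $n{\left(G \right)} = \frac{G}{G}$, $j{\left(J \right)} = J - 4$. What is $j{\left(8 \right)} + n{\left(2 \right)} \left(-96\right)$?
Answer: $-92$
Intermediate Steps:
$j{\left(J \right)} = -4 + J$
$n{\left(G \right)} = 1$
$j{\left(8 \right)} + n{\left(2 \right)} \left(-96\right) = \left(-4 + 8\right) + 1 \left(-96\right) = 4 - 96 = -92$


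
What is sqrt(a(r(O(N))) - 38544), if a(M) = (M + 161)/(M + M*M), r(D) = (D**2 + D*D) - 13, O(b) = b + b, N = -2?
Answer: I*sqrt(13914213)/19 ≈ 196.32*I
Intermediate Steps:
O(b) = 2*b
r(D) = -13 + 2*D**2 (r(D) = (D**2 + D**2) - 13 = 2*D**2 - 13 = -13 + 2*D**2)
a(M) = (161 + M)/(M + M**2)
sqrt(a(r(O(N))) - 38544) = sqrt((161 + (-13 + 2*(2*(-2))**2))/((-13 + 2*(2*(-2))**2)*(1 + (-13 + 2*(2*(-2))**2))) - 38544) = sqrt((161 + (-13 + 2*(-4)**2))/((-13 + 2*(-4)**2)*(1 + (-13 + 2*(-4)**2))) - 38544) = sqrt((161 + (-13 + 2*16))/((-13 + 2*16)*(1 + (-13 + 2*16))) - 38544) = sqrt((161 + (-13 + 32))/((-13 + 32)*(1 + (-13 + 32))) - 38544) = sqrt((161 + 19)/(19*(1 + 19)) - 38544) = sqrt((1/19)*180/20 - 38544) = sqrt((1/19)*(1/20)*180 - 38544) = sqrt(9/19 - 38544) = sqrt(-732327/19) = I*sqrt(13914213)/19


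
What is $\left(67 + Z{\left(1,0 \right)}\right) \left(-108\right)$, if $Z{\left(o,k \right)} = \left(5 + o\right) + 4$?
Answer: $-8316$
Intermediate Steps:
$Z{\left(o,k \right)} = 9 + o$
$\left(67 + Z{\left(1,0 \right)}\right) \left(-108\right) = \left(67 + \left(9 + 1\right)\right) \left(-108\right) = \left(67 + 10\right) \left(-108\right) = 77 \left(-108\right) = -8316$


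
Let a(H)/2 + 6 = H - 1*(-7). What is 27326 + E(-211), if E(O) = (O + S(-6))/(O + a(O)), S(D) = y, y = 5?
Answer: 17242912/631 ≈ 27326.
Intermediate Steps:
S(D) = 5
a(H) = 2 + 2*H (a(H) = -12 + 2*(H - 1*(-7)) = -12 + 2*(H + 7) = -12 + 2*(7 + H) = -12 + (14 + 2*H) = 2 + 2*H)
E(O) = (5 + O)/(2 + 3*O) (E(O) = (O + 5)/(O + (2 + 2*O)) = (5 + O)/(2 + 3*O))
27326 + E(-211) = 27326 + (5 - 211)/(2 + 3*(-211)) = 27326 - 206/(2 - 633) = 27326 - 206/(-631) = 27326 - 1/631*(-206) = 27326 + 206/631 = 17242912/631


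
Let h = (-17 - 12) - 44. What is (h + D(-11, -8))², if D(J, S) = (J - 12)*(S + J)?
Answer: 132496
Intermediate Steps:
D(J, S) = (-12 + J)*(J + S)
h = -73 (h = -29 - 44 = -73)
(h + D(-11, -8))² = (-73 + ((-11)² - 12*(-11) - 12*(-8) - 11*(-8)))² = (-73 + (121 + 132 + 96 + 88))² = (-73 + 437)² = 364² = 132496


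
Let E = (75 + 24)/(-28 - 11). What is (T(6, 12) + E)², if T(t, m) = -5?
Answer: 9604/169 ≈ 56.828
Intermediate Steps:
E = -33/13 (E = 99/(-39) = 99*(-1/39) = -33/13 ≈ -2.5385)
(T(6, 12) + E)² = (-5 - 33/13)² = (-98/13)² = 9604/169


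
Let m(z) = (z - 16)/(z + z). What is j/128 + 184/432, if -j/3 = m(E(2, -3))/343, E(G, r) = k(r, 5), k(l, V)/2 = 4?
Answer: 1009873/2370816 ≈ 0.42596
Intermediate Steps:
k(l, V) = 8 (k(l, V) = 2*4 = 8)
E(G, r) = 8
m(z) = (-16 + z)/(2*z) (m(z) = (-16 + z)/((2*z)) = (-16 + z)*(1/(2*z)) = (-16 + z)/(2*z))
j = 3/686 (j = -3*(1/2)*(-16 + 8)/8/343 = -3*(1/2)*(1/8)*(-8)/343 = -(-3)/(2*343) = -3*(-1/686) = 3/686 ≈ 0.0043732)
j/128 + 184/432 = (3/686)/128 + 184/432 = (3/686)*(1/128) + 184*(1/432) = 3/87808 + 23/54 = 1009873/2370816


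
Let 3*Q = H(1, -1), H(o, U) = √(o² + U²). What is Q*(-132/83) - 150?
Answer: -150 - 44*√2/83 ≈ -150.75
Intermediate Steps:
H(o, U) = √(U² + o²)
Q = √2/3 (Q = √((-1)² + 1²)/3 = √(1 + 1)/3 = √2/3 ≈ 0.47140)
Q*(-132/83) - 150 = (√2/3)*(-132/83) - 150 = -44*√2/83 - 150 = -150 - 44*√2/83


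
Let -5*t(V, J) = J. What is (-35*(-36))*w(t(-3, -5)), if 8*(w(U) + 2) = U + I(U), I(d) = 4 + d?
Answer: -1575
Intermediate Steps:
t(V, J) = -J/5
w(U) = -3/2 + U/4 (w(U) = -2 + (U + (4 + U))/8 = -2 + (4 + 2*U)/8 = -2 + (½ + U/4) = -3/2 + U/4)
(-35*(-36))*w(t(-3, -5)) = (-35*(-36))*(-3/2 + (-⅕*(-5))/4) = 1260*(-3/2 + (¼)*1) = 1260*(-3/2 + ¼) = 1260*(-5/4) = -1575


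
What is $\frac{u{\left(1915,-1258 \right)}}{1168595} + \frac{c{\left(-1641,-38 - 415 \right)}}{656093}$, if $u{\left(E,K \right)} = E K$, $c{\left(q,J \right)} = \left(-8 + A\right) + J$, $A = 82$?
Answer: $- \frac{316203372203}{153341399867} \approx -2.0621$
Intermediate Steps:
$c{\left(q,J \right)} = 74 + J$ ($c{\left(q,J \right)} = \left(-8 + 82\right) + J = 74 + J$)
$\frac{u{\left(1915,-1258 \right)}}{1168595} + \frac{c{\left(-1641,-38 - 415 \right)}}{656093} = \frac{1915 \left(-1258\right)}{1168595} + \frac{74 - 453}{656093} = \left(-2409070\right) \frac{1}{1168595} + \left(74 - 453\right) \frac{1}{656093} = - \frac{481814}{233719} - \frac{379}{656093} = - \frac{316203372203}{153341399867}$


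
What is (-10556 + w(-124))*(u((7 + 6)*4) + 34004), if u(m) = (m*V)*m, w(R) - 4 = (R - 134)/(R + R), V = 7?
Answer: -17312985327/31 ≈ -5.5848e+8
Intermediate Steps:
w(R) = 4 + (-134 + R)/(2*R) (w(R) = 4 + (R - 134)/(R + R) = 4 + (-134 + R)/((2*R)) = 4 + (-134 + R)*(1/(2*R)) = 4 + (-134 + R)/(2*R))
u(m) = 7*m² (u(m) = (m*7)*m = (7*m)*m = 7*m²)
(-10556 + w(-124))*(u((7 + 6)*4) + 34004) = (-10556 + (9/2 - 67/(-124)))*(7*((7 + 6)*4)² + 34004) = (-10556 + (9/2 - 67*(-1/124)))*(7*(13*4)² + 34004) = (-10556 + (9/2 + 67/124))*(7*52² + 34004) = (-10556 + 625/124)*(7*2704 + 34004) = -1308319*(18928 + 34004)/124 = -1308319/124*52932 = -17312985327/31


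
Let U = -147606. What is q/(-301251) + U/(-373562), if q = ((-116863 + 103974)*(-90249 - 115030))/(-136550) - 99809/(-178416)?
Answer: 44987923043102341159/97917126644397589200 ≈ 0.45945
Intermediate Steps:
q = -236023372233973/12181352400 (q = -12889*(-205279)*(-1/136550) - 99809*(-1/178416) = 2645841031*(-1/136550) + 99809/178416 = -2645841031/136550 + 99809/178416 = -236023372233973/12181352400 ≈ -19376.)
q/(-301251) + U/(-373562) = -236023372233973/12181352400/(-301251) - 147606/(-373562) = -236023372233973/12181352400*(-1/301251) - 147606*(-1/373562) = 236023372233973/3669644591852400 + 73803/186781 = 44987923043102341159/97917126644397589200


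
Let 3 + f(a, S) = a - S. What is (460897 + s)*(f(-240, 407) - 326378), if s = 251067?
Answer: -232832162992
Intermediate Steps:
f(a, S) = -3 + a - S (f(a, S) = -3 + (a - S) = -3 + a - S)
(460897 + s)*(f(-240, 407) - 326378) = (460897 + 251067)*((-3 - 240 - 1*407) - 326378) = 711964*((-3 - 240 - 407) - 326378) = 711964*(-650 - 326378) = 711964*(-327028) = -232832162992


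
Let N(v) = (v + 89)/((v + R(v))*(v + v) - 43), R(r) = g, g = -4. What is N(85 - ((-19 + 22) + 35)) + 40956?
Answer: 163783180/3999 ≈ 40956.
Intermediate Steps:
R(r) = -4
N(v) = (89 + v)/(-43 + 2*v*(-4 + v)) (N(v) = (v + 89)/((v - 4)*(v + v) - 43) = (89 + v)/((-4 + v)*(2*v) - 43) = (89 + v)/(2*v*(-4 + v) - 43) = (89 + v)/(-43 + 2*v*(-4 + v)))
N(85 - ((-19 + 22) + 35)) + 40956 = (89 + (85 - ((-19 + 22) + 35)))/(-43 - 8*(85 - ((-19 + 22) + 35)) + 2*(85 - ((-19 + 22) + 35))²) + 40956 = (89 + (85 - (3 + 35)))/(-43 - 8*(85 - (3 + 35)) + 2*(85 - (3 + 35))²) + 40956 = (89 + (85 - 1*38))/(-43 - 8*(85 - 1*38) + 2*(85 - 1*38)²) + 40956 = (89 + (85 - 38))/(-43 - 8*(85 - 38) + 2*(85 - 38)²) + 40956 = (89 + 47)/(-43 - 8*47 + 2*47²) + 40956 = 136/(-43 - 376 + 2*2209) + 40956 = 136/(-43 - 376 + 4418) + 40956 = 136/3999 + 40956 = 163783180/3999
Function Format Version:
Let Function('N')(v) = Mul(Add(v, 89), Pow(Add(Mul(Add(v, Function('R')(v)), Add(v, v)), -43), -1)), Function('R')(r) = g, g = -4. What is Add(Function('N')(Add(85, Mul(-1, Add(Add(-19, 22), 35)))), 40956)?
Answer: Rational(163783180, 3999) ≈ 40956.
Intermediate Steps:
Function('R')(r) = -4
Function('N')(v) = Mul(Pow(Add(-43, Mul(2, v, Add(-4, v))), -1), Add(89, v)) (Function('N')(v) = Mul(Add(v, 89), Pow(Add(Mul(Add(v, -4), Add(v, v)), -43), -1)) = Mul(Add(89, v), Pow(Add(Mul(Add(-4, v), Mul(2, v)), -43), -1)) = Mul(Add(89, v), Pow(Add(Mul(2, v, Add(-4, v)), -43), -1)) = Mul(Add(89, v), Pow(Add(-43, Mul(2, v, Add(-4, v))), -1)) = Mul(Pow(Add(-43, Mul(2, v, Add(-4, v))), -1), Add(89, v)))
Add(Function('N')(Add(85, Mul(-1, Add(Add(-19, 22), 35)))), 40956) = Add(Mul(Pow(Add(-43, Mul(-8, Add(85, Mul(-1, Add(Add(-19, 22), 35)))), Mul(2, Pow(Add(85, Mul(-1, Add(Add(-19, 22), 35))), 2))), -1), Add(89, Add(85, Mul(-1, Add(Add(-19, 22), 35))))), 40956) = Add(Mul(Pow(Add(-43, Mul(-8, Add(85, Mul(-1, Add(3, 35)))), Mul(2, Pow(Add(85, Mul(-1, Add(3, 35))), 2))), -1), Add(89, Add(85, Mul(-1, Add(3, 35))))), 40956) = Add(Mul(Pow(Add(-43, Mul(-8, Add(85, Mul(-1, 38))), Mul(2, Pow(Add(85, Mul(-1, 38)), 2))), -1), Add(89, Add(85, Mul(-1, 38)))), 40956) = Add(Mul(Pow(Add(-43, Mul(-8, Add(85, -38)), Mul(2, Pow(Add(85, -38), 2))), -1), Add(89, Add(85, -38))), 40956) = Add(Mul(Pow(Add(-43, Mul(-8, 47), Mul(2, Pow(47, 2))), -1), Add(89, 47)), 40956) = Add(Mul(Pow(Add(-43, -376, Mul(2, 2209)), -1), 136), 40956) = Add(Mul(Pow(Add(-43, -376, 4418), -1), 136), 40956) = Add(Mul(Pow(3999, -1), 136), 40956) = Add(Mul(Rational(1, 3999), 136), 40956) = Add(Rational(136, 3999), 40956) = Rational(163783180, 3999)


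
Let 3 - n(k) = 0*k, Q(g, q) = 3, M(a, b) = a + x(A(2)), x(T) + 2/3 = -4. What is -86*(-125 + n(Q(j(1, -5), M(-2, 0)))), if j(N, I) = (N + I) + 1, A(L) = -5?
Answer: 10492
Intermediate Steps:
j(N, I) = 1 + I + N (j(N, I) = (I + N) + 1 = 1 + I + N)
x(T) = -14/3 (x(T) = -2/3 - 4 = -14/3)
M(a, b) = -14/3 + a (M(a, b) = a - 14/3 = -14/3 + a)
n(k) = 3 (n(k) = 3 - 0*k = 3 - 1*0 = 3 + 0 = 3)
-86*(-125 + n(Q(j(1, -5), M(-2, 0)))) = -86*(-125 + 3) = -86*(-122) = 10492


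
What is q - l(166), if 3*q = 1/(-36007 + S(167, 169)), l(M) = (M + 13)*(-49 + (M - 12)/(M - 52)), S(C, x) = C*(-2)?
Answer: 5889228635/690479 ≈ 8529.2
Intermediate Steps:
S(C, x) = -2*C
l(M) = (-49 + (-12 + M)/(-52 + M))*(13 + M) (l(M) = (13 + M)*(-49 + (-12 + M)/(-52 + M)) = (-49 + (-12 + M)/(-52 + M))*(13 + M))
q = -1/109023 (q = 1/(3*(-36007 - 2*167)) = 1/(3*(-36007 - 334)) = (⅓)/(-36341) = (⅓)*(-1/36341) = -1/109023 ≈ -9.1724e-6)
q - l(166) = -1/109023 - 8*(4121 - 6*166² + 239*166)/(-52 + 166) = -1/109023 - 8*(4121 - 6*27556 + 39674)/114 = -1/109023 - 8*(4121 - 165336 + 39674)/114 = -1/109023 - 8*(-121541)/114 = -1/109023 - 1*(-486164/57) = -1/109023 + 486164/57 = 5889228635/690479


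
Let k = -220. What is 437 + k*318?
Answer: -69523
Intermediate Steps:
437 + k*318 = 437 - 220*318 = 437 - 69960 = -69523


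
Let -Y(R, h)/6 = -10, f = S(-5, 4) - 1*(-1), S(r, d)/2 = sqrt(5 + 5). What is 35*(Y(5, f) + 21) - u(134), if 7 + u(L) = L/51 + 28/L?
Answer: 9701422/3417 ≈ 2839.2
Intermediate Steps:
S(r, d) = 2*sqrt(10) (S(r, d) = 2*sqrt(5 + 5) = 2*sqrt(10))
f = 1 + 2*sqrt(10) (f = 2*sqrt(10) - 1*(-1) = 2*sqrt(10) + 1 = 1 + 2*sqrt(10) ≈ 7.3246)
Y(R, h) = 60 (Y(R, h) = -6*(-10) = 60)
u(L) = -7 + 28/L + L/51 (u(L) = -7 + (L/51 + 28/L) = -7 + (28/L + L/51) = -7 + 28/L + L/51)
35*(Y(5, f) + 21) - u(134) = 35*(60 + 21) - (-7 + 28/134 + (1/51)*134) = 35*81 - (-7 + 28*(1/134) + 134/51) = 2835 - (-7 + 14/67 + 134/51) = 2835 - 1*(-14227/3417) = 2835 + 14227/3417 = 9701422/3417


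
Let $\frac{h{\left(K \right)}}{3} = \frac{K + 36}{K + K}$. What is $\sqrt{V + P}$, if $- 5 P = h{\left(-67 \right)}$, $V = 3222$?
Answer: $\frac{\sqrt{1446293490}}{670} \approx 56.761$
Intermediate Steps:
$h{\left(K \right)} = \frac{3 \left(36 + K\right)}{2 K}$ ($h{\left(K \right)} = 3 \frac{K + 36}{K + K} = 3 \frac{36 + K}{2 K} = \frac{3 \left(36 + K\right)}{2 K}$)
$P = - \frac{93}{670}$ ($P = - \frac{\frac{3}{2} + \frac{54}{-67}}{5} = - \frac{\frac{3}{2} + 54 \left(- \frac{1}{67}\right)}{5} = - \frac{\frac{3}{2} - \frac{54}{67}}{5} = \left(- \frac{1}{5}\right) \frac{93}{134} = - \frac{93}{670} \approx -0.13881$)
$\sqrt{V + P} = \sqrt{3222 - \frac{93}{670}} = \sqrt{\frac{2158647}{670}} = \frac{\sqrt{1446293490}}{670}$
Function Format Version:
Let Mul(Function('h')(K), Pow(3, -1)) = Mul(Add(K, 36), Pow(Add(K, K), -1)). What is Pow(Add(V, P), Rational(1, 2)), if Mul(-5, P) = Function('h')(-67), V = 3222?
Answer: Mul(Rational(1, 670), Pow(1446293490, Rational(1, 2))) ≈ 56.761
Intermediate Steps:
Function('h')(K) = Mul(Rational(3, 2), Pow(K, -1), Add(36, K)) (Function('h')(K) = Mul(3, Mul(Add(K, 36), Pow(Add(K, K), -1))) = Mul(3, Mul(Add(36, K), Pow(Mul(2, K), -1))) = Mul(3, Mul(Add(36, K), Mul(Rational(1, 2), Pow(K, -1)))) = Mul(3, Mul(Rational(1, 2), Pow(K, -1), Add(36, K))) = Mul(Rational(3, 2), Pow(K, -1), Add(36, K)))
P = Rational(-93, 670) (P = Mul(Rational(-1, 5), Add(Rational(3, 2), Mul(54, Pow(-67, -1)))) = Mul(Rational(-1, 5), Add(Rational(3, 2), Mul(54, Rational(-1, 67)))) = Mul(Rational(-1, 5), Add(Rational(3, 2), Rational(-54, 67))) = Mul(Rational(-1, 5), Rational(93, 134)) = Rational(-93, 670) ≈ -0.13881)
Pow(Add(V, P), Rational(1, 2)) = Pow(Add(3222, Rational(-93, 670)), Rational(1, 2)) = Pow(Rational(2158647, 670), Rational(1, 2)) = Mul(Rational(1, 670), Pow(1446293490, Rational(1, 2)))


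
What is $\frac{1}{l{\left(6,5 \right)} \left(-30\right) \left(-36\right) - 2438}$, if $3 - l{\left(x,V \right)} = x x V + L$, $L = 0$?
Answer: $- \frac{1}{193598} \approx -5.1653 \cdot 10^{-6}$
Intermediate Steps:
$l{\left(x,V \right)} = 3 - V x^{2}$ ($l{\left(x,V \right)} = 3 - \left(x x V + 0\right) = 3 - \left(x^{2} V + 0\right) = 3 - \left(V x^{2} + 0\right) = 3 - V x^{2}$)
$\frac{1}{l{\left(6,5 \right)} \left(-30\right) \left(-36\right) - 2438} = \frac{1}{\left(3 - 5 \cdot 6^{2}\right) \left(-30\right) \left(-36\right) - 2438} = \frac{1}{\left(3 - 5 \cdot 36\right) \left(-30\right) \left(-36\right) - 2438} = \frac{1}{\left(3 - 180\right) \left(-30\right) \left(-36\right) - 2438} = \frac{1}{\left(-177\right) \left(-30\right) \left(-36\right) - 2438} = \frac{1}{5310 \left(-36\right) - 2438} = \frac{1}{-191160 - 2438} = \frac{1}{-193598} = - \frac{1}{193598}$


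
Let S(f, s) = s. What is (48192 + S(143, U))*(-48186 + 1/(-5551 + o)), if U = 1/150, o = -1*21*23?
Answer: -84072206212573/36204 ≈ -2.3222e+9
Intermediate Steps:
o = -483 (o = -21*23 = -483)
U = 1/150 ≈ 0.0066667
(48192 + S(143, U))*(-48186 + 1/(-5551 + o)) = (48192 + 1/150)*(-48186 + 1/(-5551 - 483)) = 7228801*(-48186 + 1/(-6034))/150 = 7228801*(-48186 - 1/6034)/150 = (7228801/150)*(-290754325/6034) = -84072206212573/36204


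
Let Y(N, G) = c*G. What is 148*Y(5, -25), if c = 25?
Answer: -92500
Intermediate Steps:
Y(N, G) = 25*G
148*Y(5, -25) = 148*(25*(-25)) = 148*(-625) = -92500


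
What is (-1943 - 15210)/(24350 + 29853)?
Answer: -17153/54203 ≈ -0.31646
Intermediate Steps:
(-1943 - 15210)/(24350 + 29853) = -17153/54203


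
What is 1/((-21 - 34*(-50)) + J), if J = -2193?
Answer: -1/514 ≈ -0.0019455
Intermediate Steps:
1/((-21 - 34*(-50)) + J) = 1/((-21 - 34*(-50)) - 2193) = 1/((-21 + 1700) - 2193) = 1/(1679 - 2193) = 1/(-514) = -1/514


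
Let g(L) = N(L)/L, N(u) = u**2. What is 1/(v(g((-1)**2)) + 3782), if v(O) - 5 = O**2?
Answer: 1/3788 ≈ 0.00026399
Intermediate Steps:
g(L) = L (g(L) = L**2/L = L)
v(O) = 5 + O**2
1/(v(g((-1)**2)) + 3782) = 1/((5 + ((-1)**2)**2) + 3782) = 1/((5 + 1**2) + 3782) = 1/((5 + 1) + 3782) = 1/(6 + 3782) = 1/3788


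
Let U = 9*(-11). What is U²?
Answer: 9801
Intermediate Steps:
U = -99
U² = (-99)² = 9801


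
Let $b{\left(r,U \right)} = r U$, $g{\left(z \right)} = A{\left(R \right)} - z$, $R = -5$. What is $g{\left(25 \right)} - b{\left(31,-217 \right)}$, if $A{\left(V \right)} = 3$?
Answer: $6705$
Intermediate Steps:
$g{\left(z \right)} = 3 - z$
$b{\left(r,U \right)} = U r$
$g{\left(25 \right)} - b{\left(31,-217 \right)} = \left(3 - 25\right) - \left(-217\right) 31 = \left(3 - 25\right) - -6727 = -22 + 6727 = 6705$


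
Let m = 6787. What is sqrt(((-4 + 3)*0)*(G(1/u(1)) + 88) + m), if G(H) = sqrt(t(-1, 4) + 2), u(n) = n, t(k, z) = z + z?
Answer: sqrt(6787) ≈ 82.383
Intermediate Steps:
t(k, z) = 2*z
G(H) = sqrt(10) (G(H) = sqrt(2*4 + 2) = sqrt(8 + 2) = sqrt(10))
sqrt(((-4 + 3)*0)*(G(1/u(1)) + 88) + m) = sqrt(((-4 + 3)*0)*(sqrt(10) + 88) + 6787) = sqrt((-1*0)*(88 + sqrt(10)) + 6787) = sqrt(0*(88 + sqrt(10)) + 6787) = sqrt(0 + 6787) = sqrt(6787)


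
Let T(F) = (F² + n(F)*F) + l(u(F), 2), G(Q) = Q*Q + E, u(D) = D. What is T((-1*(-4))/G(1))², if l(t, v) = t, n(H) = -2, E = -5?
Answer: 4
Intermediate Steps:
G(Q) = -5 + Q² (G(Q) = Q*Q - 5 = Q² - 5 = -5 + Q²)
T(F) = F² - F (T(F) = (F² - 2*F) + F = F² - F)
T((-1*(-4))/G(1))² = (((-1*(-4))/(-5 + 1²))*(-1 + (-1*(-4))/(-5 + 1²)))² = ((4/(-5 + 1))*(-1 + 4/(-5 + 1)))² = ((4/(-4))*(-1 + 4/(-4)))² = ((4*(-¼))*(-1 + 4*(-¼)))² = (-(-1 - 1))² = (-1*(-2))² = 2² = 4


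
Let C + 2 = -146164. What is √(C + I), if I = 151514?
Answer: 2*√1337 ≈ 73.130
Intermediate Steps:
C = -146166 (C = -2 - 146164 = -146166)
√(C + I) = √(-146166 + 151514) = √5348 = 2*√1337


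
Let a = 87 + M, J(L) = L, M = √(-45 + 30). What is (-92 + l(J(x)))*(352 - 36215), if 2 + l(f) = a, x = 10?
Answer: 251041 - 35863*I*√15 ≈ 2.5104e+5 - 1.389e+5*I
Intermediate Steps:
M = I*√15 (M = √(-15) = I*√15 ≈ 3.873*I)
a = 87 + I*√15 ≈ 87.0 + 3.873*I
l(f) = 85 + I*√15 (l(f) = -2 + (87 + I*√15) = 85 + I*√15)
(-92 + l(J(x)))*(352 - 36215) = (-92 + (85 + I*√15))*(352 - 36215) = (-7 + I*√15)*(-35863) = 251041 - 35863*I*√15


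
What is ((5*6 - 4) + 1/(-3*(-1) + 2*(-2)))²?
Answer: 625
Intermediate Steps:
((5*6 - 4) + 1/(-3*(-1) + 2*(-2)))² = ((30 - 4) + 1/(3 - 4))² = (26 + 1/(-1))² = (26 - 1)² = 25² = 625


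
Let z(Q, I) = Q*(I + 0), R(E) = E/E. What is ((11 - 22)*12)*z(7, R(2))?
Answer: -924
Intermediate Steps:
R(E) = 1
z(Q, I) = I*Q (z(Q, I) = Q*I = I*Q)
((11 - 22)*12)*z(7, R(2)) = ((11 - 22)*12)*(1*7) = -11*12*7 = -132*7 = -924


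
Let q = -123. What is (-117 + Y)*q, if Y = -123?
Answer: 29520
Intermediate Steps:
(-117 + Y)*q = (-117 - 123)*(-123) = -240*(-123) = 29520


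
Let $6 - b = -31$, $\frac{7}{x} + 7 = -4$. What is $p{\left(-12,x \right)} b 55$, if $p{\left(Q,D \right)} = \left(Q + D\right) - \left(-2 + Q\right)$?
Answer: $2775$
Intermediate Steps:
$x = - \frac{7}{11}$ ($x = \frac{7}{-7 - 4} = \frac{7}{-11} = 7 \left(- \frac{1}{11}\right) = - \frac{7}{11} \approx -0.63636$)
$b = 37$ ($b = 6 - -31 = 6 + 31 = 37$)
$p{\left(Q,D \right)} = 2 + D$ ($p{\left(Q,D \right)} = \left(D + Q\right) - \left(-2 + Q\right) = 2 + D$)
$p{\left(-12,x \right)} b 55 = \left(2 - \frac{7}{11}\right) 37 \cdot 55 = \frac{15}{11} \cdot 37 \cdot 55 = \frac{555}{11} \cdot 55 = 2775$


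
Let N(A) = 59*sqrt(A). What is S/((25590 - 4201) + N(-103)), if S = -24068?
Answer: -128697613/114461966 + 355003*I*sqrt(103)/114461966 ≈ -1.1244 + 0.031477*I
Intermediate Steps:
S/((25590 - 4201) + N(-103)) = -24068/((25590 - 4201) + 59*sqrt(-103)) = -24068/(21389 + 59*(I*sqrt(103))) = -24068/(21389 + 59*I*sqrt(103))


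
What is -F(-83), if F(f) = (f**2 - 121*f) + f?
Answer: -16849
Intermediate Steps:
F(f) = f**2 - 120*f
-F(-83) = -(-83)*(-120 - 83) = -(-83)*(-203) = -1*16849 = -16849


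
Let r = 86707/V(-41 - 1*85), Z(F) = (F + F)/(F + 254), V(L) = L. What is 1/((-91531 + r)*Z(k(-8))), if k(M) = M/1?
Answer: 7749/46478452 ≈ 0.00016672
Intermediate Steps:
k(M) = M (k(M) = M*1 = M)
Z(F) = 2*F/(254 + F) (Z(F) = (2*F)/(254 + F) = 2*F/(254 + F))
r = -86707/126 (r = 86707/(-41 - 1*85) = 86707/(-41 - 85) = 86707/(-126) = 86707*(-1/126) = -86707/126 ≈ -688.15)
1/((-91531 + r)*Z(k(-8))) = 1/((-91531 - 86707/126)*((2*(-8)/(254 - 8)))) = 1/((-11619613/126)*((2*(-8)/246))) = -126/(11619613*(2*(-8)*(1/246))) = -126/(11619613*(-8/123)) = -126/11619613*(-123/8) = 7749/46478452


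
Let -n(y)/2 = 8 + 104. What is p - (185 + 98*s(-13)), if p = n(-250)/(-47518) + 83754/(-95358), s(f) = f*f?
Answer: -274957695598/16417469 ≈ -16748.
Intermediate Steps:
n(y) = -224 (n(y) = -2*(8 + 104) = -2*112 = -224)
s(f) = f²
p = -14342255/16417469 (p = -224/(-47518) + 83754/(-95358) = -224*(-1/47518) + 83754*(-1/95358) = 112/23759 - 13959/15893 = -14342255/16417469 ≈ -0.87360)
p - (185 + 98*s(-13)) = -14342255/16417469 - (185 + 98*(-13)²) = -14342255/16417469 - (185 + 98*169) = -14342255/16417469 - (185 + 16562) = -14342255/16417469 - 1*16747 = -14342255/16417469 - 16747 = -274957695598/16417469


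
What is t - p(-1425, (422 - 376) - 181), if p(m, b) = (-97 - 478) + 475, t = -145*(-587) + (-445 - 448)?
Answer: 84322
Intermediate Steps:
t = 84222 (t = 85115 - 893 = 84222)
p(m, b) = -100 (p(m, b) = -575 + 475 = -100)
t - p(-1425, (422 - 376) - 181) = 84222 - 1*(-100) = 84222 + 100 = 84322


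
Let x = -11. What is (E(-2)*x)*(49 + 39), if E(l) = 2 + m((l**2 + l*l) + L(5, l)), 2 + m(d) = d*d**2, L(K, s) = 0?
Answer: -495616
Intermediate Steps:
m(d) = -2 + d**3 (m(d) = -2 + d*d**2 = -2 + d**3)
E(l) = 8*l**6 (E(l) = 2 + (-2 + ((l**2 + l*l) + 0)**3) = 2 + (-2 + ((l**2 + l**2) + 0)**3) = 2 + (-2 + (2*l**2 + 0)**3) = 2 + (-2 + (2*l**2)**3) = 2 + (-2 + 8*l**6) = 8*l**6)
(E(-2)*x)*(49 + 39) = ((8*(-2)**6)*(-11))*(49 + 39) = ((8*64)*(-11))*88 = (512*(-11))*88 = -5632*88 = -495616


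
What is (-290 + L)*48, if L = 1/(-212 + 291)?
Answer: -1099632/79 ≈ -13919.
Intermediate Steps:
L = 1/79 ≈ 0.012658
(-290 + L)*48 = (-290 + 1/79)*48 = -22909/79*48 = -1099632/79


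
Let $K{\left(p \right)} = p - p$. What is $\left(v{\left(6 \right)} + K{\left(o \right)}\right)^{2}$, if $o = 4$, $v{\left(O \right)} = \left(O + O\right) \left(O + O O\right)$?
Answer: $254016$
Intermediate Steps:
$v{\left(O \right)} = 2 O \left(O + O^{2}\right)$
$K{\left(p \right)} = 0$
$\left(v{\left(6 \right)} + K{\left(o \right)}\right)^{2} = \left(2 \cdot 6^{2} \left(1 + 6\right) + 0\right)^{2} = \left(2 \cdot 36 \cdot 7 + 0\right)^{2} = \left(504 + 0\right)^{2} = 504^{2} = 254016$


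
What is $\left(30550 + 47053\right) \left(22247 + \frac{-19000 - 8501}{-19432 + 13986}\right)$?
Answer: $\frac{9404293402789}{5446} \approx 1.7268 \cdot 10^{9}$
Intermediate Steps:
$\left(30550 + 47053\right) \left(22247 + \frac{-19000 - 8501}{-19432 + 13986}\right) = 77603 \left(22247 - \frac{27501}{-5446}\right) = 77603 \left(22247 - - \frac{27501}{5446}\right) = 77603 \left(22247 + \frac{27501}{5446}\right) = 77603 \cdot \frac{121184663}{5446} = \frac{9404293402789}{5446}$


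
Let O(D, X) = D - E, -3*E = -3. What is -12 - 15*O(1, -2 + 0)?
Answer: -12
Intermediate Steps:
E = 1 (E = -1/3*(-3) = 1)
O(D, X) = -1 + D (O(D, X) = D - 1*1 = D - 1 = -1 + D)
-12 - 15*O(1, -2 + 0) = -12 - 15*(-1 + 1) = -12 - 15*0 = -12 + 0 = -12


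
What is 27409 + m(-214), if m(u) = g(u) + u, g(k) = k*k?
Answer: 72991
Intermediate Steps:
g(k) = k²
m(u) = u + u² (m(u) = u² + u = u + u²)
27409 + m(-214) = 27409 - 214*(1 - 214) = 27409 - 214*(-213) = 27409 + 45582 = 72991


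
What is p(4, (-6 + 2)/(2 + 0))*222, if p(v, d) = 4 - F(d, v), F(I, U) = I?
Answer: 1332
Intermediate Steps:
p(v, d) = 4 - d
p(4, (-6 + 2)/(2 + 0))*222 = (4 - (-6 + 2)/(2 + 0))*222 = (4 - (-4)/2)*222 = (4 - 1*(-2))*222 = (4 + 2)*222 = 6*222 = 1332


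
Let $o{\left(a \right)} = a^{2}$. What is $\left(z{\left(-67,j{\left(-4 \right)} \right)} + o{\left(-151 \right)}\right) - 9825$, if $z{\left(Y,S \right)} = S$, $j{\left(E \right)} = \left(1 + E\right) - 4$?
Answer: $12969$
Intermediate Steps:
$j{\left(E \right)} = -3 + E$
$\left(z{\left(-67,j{\left(-4 \right)} \right)} + o{\left(-151 \right)}\right) - 9825 = \left(\left(-3 - 4\right) + \left(-151\right)^{2}\right) - 9825 = \left(-7 + 22801\right) - 9825 = 22794 - 9825 = 12969$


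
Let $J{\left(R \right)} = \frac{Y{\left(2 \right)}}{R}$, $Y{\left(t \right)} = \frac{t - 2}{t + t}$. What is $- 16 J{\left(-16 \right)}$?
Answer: $0$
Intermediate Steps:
$Y{\left(t \right)} = \frac{-2 + t}{2 t}$
$J{\left(R \right)} = 0$ ($J{\left(R \right)} = \frac{\frac{1}{2} \cdot \frac{1}{2} \left(-2 + 2\right)}{R} = \frac{\frac{1}{2} \cdot \frac{1}{2} \cdot 0}{R} = \frac{0}{R} = 0$)
$- 16 J{\left(-16 \right)} = \left(-16\right) 0 = 0$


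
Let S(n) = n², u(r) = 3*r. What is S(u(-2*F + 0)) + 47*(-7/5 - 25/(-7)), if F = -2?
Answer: 8612/35 ≈ 246.06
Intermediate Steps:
S(u(-2*F + 0)) + 47*(-7/5 - 25/(-7)) = (3*(-2*(-2) + 0))² + 47*(-7/5 - 25/(-7)) = (3*(4 + 0))² + 47*(-7*⅕ - 25*(-⅐)) = (3*4)² + 47*(-7/5 + 25/7) = 12² + 47*(76/35) = 144 + 3572/35 = 8612/35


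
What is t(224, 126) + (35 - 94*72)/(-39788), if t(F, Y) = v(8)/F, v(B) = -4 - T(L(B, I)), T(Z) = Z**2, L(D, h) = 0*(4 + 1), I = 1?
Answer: 12045/79576 ≈ 0.15136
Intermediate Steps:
L(D, h) = 0 (L(D, h) = 0*5 = 0)
v(B) = -4 (v(B) = -4 - 1*0**2 = -4 - 1*0 = -4 + 0 = -4)
t(F, Y) = -4/F
t(224, 126) + (35 - 94*72)/(-39788) = -4/224 + (35 - 94*72)/(-39788) = -4*1/224 + (35 - 6768)*(-1/39788) = -1/56 - 6733*(-1/39788) = -1/56 + 6733/39788 = 12045/79576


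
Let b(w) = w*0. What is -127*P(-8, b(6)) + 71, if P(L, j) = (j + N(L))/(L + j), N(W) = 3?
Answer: 949/8 ≈ 118.63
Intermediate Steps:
b(w) = 0
P(L, j) = (3 + j)/(L + j) (P(L, j) = (j + 3)/(L + j) = (3 + j)/(L + j))
-127*P(-8, b(6)) + 71 = -127*(3 + 0)/(-8 + 0) + 71 = -127*3/(-8) + 71 = -(-127)*3/8 + 71 = -127*(-3/8) + 71 = 381/8 + 71 = 949/8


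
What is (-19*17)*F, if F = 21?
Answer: -6783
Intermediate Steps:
(-19*17)*F = -19*17*21 = -323*21 = -6783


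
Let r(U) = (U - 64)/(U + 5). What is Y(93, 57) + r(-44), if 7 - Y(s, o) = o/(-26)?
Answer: 311/26 ≈ 11.962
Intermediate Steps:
Y(s, o) = 7 + o/26 (Y(s, o) = 7 - o/(-26) = 7 - o*(-1)/26 = 7 - (-1)*o/26 = 7 + o/26)
r(U) = (-64 + U)/(5 + U)
Y(93, 57) + r(-44) = (7 + (1/26)*57) + (-64 - 44)/(5 - 44) = (7 + 57/26) - 108/(-39) = 239/26 - 1/39*(-108) = 239/26 + 36/13 = 311/26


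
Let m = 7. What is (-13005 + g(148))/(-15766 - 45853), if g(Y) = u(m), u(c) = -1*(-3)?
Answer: 13002/61619 ≈ 0.21101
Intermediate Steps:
u(c) = 3
g(Y) = 3
(-13005 + g(148))/(-15766 - 45853) = (-13005 + 3)/(-15766 - 45853) = -13002/(-61619) = -13002*(-1/61619) = 13002/61619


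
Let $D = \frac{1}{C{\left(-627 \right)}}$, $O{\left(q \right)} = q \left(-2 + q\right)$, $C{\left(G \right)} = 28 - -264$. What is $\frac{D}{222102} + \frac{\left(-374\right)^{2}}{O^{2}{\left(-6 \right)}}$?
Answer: $\frac{31498221851}{518830272} \approx 60.71$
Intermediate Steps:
$C{\left(G \right)} = 292$ ($C{\left(G \right)} = 28 + 264 = 292$)
$D = \frac{1}{292} \approx 0.0034247$
$\frac{D}{222102} + \frac{\left(-374\right)^{2}}{O^{2}{\left(-6 \right)}} = \frac{1}{292 \cdot 222102} + \frac{\left(-374\right)^{2}}{\left(- 6 \left(-2 - 6\right)\right)^{2}} = \frac{1}{292} \cdot \frac{1}{222102} + \frac{139876}{\left(\left(-6\right) \left(-8\right)\right)^{2}} = \frac{1}{64853784} + \frac{139876}{48^{2}} = \frac{1}{64853784} + \frac{139876}{2304} = \frac{1}{64853784} + 139876 \cdot \frac{1}{2304} = \frac{1}{64853784} + \frac{34969}{576} = \frac{31498221851}{518830272}$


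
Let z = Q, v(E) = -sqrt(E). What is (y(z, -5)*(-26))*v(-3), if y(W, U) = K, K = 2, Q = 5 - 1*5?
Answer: 52*I*sqrt(3) ≈ 90.067*I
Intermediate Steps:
Q = 0 (Q = 5 - 5 = 0)
z = 0
y(W, U) = 2
(y(z, -5)*(-26))*v(-3) = (2*(-26))*(-sqrt(-3)) = -(-52)*I*sqrt(3) = 52*I*sqrt(3)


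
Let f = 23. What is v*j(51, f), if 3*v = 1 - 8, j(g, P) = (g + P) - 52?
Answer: -154/3 ≈ -51.333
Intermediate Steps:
j(g, P) = -52 + P + g (j(g, P) = (P + g) - 52 = -52 + P + g)
v = -7/3 (v = (1 - 8)/3 = (⅓)*(-7) = -7/3 ≈ -2.3333)
v*j(51, f) = -7*(-52 + 23 + 51)/3 = -7/3*22 = -154/3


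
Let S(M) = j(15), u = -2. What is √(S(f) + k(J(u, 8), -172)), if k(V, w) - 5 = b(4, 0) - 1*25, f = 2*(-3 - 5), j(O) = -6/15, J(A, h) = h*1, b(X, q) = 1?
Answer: I*√485/5 ≈ 4.4045*I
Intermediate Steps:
J(A, h) = h
j(O) = -⅖ (j(O) = -6*1/15 = -⅖)
f = -16 (f = 2*(-8) = -16)
S(M) = -⅖
k(V, w) = -19 (k(V, w) = 5 + (1 - 1*25) = 5 + (1 - 25) = 5 - 24 = -19)
√(S(f) + k(J(u, 8), -172)) = √(-⅖ - 19) = √(-97/5) = I*√485/5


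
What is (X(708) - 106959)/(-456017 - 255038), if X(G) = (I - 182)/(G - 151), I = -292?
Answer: 59576637/396057635 ≈ 0.15042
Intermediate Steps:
X(G) = -474/(-151 + G) (X(G) = (-292 - 182)/(G - 151) = -474/(-151 + G))
(X(708) - 106959)/(-456017 - 255038) = (-474/(-151 + 708) - 106959)/(-456017 - 255038) = (-474/557 - 106959)/(-711055) = (-474*1/557 - 106959)*(-1/711055) = (-474/557 - 106959)*(-1/711055) = -59576637/557*(-1/711055) = 59576637/396057635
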